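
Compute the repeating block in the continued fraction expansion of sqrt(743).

[27; (3, 1, 7, 27, 7, 1, 3, 54)]

Write x_i = (sqrt(743) + m_i)/d_i with (m_0, d_0) = (0, 1). a_0 = floor(sqrt(743)) = 27, since 27^2 = 729 <= 743 < 784 = 28^2.
Iterate m_{i+1} = d_i*a_i - m_i, d_{i+1} = (743 - m_{i+1}^2)/d_i, a_{i+1} = floor((a_0 + m_{i+1})/d_{i+1}):
  m_1 = 1*27 - 0 = 27, d_1 = (743 - 27^2)/1 = 14/1 = 14, a_1 = floor((27 + 27)/14) = 3.
  m_2 = 14*3 - 27 = 15, d_2 = (743 - 15^2)/14 = 518/14 = 37, a_2 = floor((27 + 15)/37) = 1.
  m_3 = 37*1 - 15 = 22, d_3 = (743 - 22^2)/37 = 259/37 = 7, a_3 = floor((27 + 22)/7) = 7.
  m_4 = 7*7 - 22 = 27, d_4 = (743 - 27^2)/7 = 14/7 = 2, a_4 = floor((27 + 27)/2) = 27.
  m_5 = 2*27 - 27 = 27, d_5 = (743 - 27^2)/2 = 14/2 = 7, a_5 = floor((27 + 27)/7) = 7.
  m_6 = 7*7 - 27 = 22, d_6 = (743 - 22^2)/7 = 259/7 = 37, a_6 = floor((27 + 22)/37) = 1.
  m_7 = 37*1 - 22 = 15, d_7 = (743 - 15^2)/37 = 518/37 = 14, a_7 = floor((27 + 15)/14) = 3.
  m_8 = 14*3 - 15 = 27, d_8 = (743 - 27^2)/14 = 14/14 = 1, a_8 = floor((27 + 27)/1) = 54.
  m_9 = 1*54 - 27 = 27, d_9 = (743 - 27^2)/1 = 14/1 = 14: (m_9, d_9) = (m_1, d_1) = (27, 14), so from here the quotients repeat a_1, ..., a_8; the period length is 8.
Hence the expansion of sqrt(743) is a_0 = 27 followed by the repeating block 3, 1, 7, 27, 7, 1, 3, 54 (period 8).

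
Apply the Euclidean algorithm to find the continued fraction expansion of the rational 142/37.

Run the Euclidean algorithm on 142 and 37; the successive quotients are the partial quotients a_0, a_1, ... (each step inverts the fractional part left over by the previous one):
  142 = 3*37 + 31, so a_0 = 3.
  37 = 1*31 + 6, so a_1 = 1.
  31 = 5*6 + 1, so a_2 = 5.
  6 = 6*1 + 0, so a_3 = 6.
The remainder reaches 0 after 4 divisions, so the expansion has 4 partial quotients, read off in order.

[3; 1, 5, 6]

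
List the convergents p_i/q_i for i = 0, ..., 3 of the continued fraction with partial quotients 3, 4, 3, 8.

Using the convergent recurrence p_i = a_i*p_{i-1} + p_{i-2}, q_i = a_i*q_{i-1} + q_{i-2} with p_{-2}=0, p_{-1}=1, q_{-2}=1, q_{-1}=0:
  i=0: a_0=3, p_0 = 3*1 + 0 = 3, q_0 = 3*0 + 1 = 1.
  i=1: a_1=4, p_1 = 4*3 + 1 = 13, q_1 = 4*1 + 0 = 4.
  i=2: a_2=3, p_2 = 3*13 + 3 = 42, q_2 = 3*4 + 1 = 13.
  i=3: a_3=8, p_3 = 8*42 + 13 = 349, q_3 = 8*13 + 4 = 108.

3/1, 13/4, 42/13, 349/108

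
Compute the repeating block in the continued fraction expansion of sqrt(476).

Write x_i = (sqrt(476) + m_i)/d_i with (m_0, d_0) = (0, 1). a_0 = floor(sqrt(476)) = 21, since 21^2 = 441 <= 476 < 484 = 22^2.
Iterate m_{i+1} = d_i*a_i - m_i, d_{i+1} = (476 - m_{i+1}^2)/d_i, a_{i+1} = floor((a_0 + m_{i+1})/d_{i+1}):
  m_1 = 1*21 - 0 = 21, d_1 = (476 - 21^2)/1 = 35/1 = 35, a_1 = floor((21 + 21)/35) = 1.
  m_2 = 35*1 - 21 = 14, d_2 = (476 - 14^2)/35 = 280/35 = 8, a_2 = floor((21 + 14)/8) = 4.
  m_3 = 8*4 - 14 = 18, d_3 = (476 - 18^2)/8 = 152/8 = 19, a_3 = floor((21 + 18)/19) = 2.
  m_4 = 19*2 - 18 = 20, d_4 = (476 - 20^2)/19 = 76/19 = 4, a_4 = floor((21 + 20)/4) = 10.
  m_5 = 4*10 - 20 = 20, d_5 = (476 - 20^2)/4 = 76/4 = 19, a_5 = floor((21 + 20)/19) = 2.
  m_6 = 19*2 - 20 = 18, d_6 = (476 - 18^2)/19 = 152/19 = 8, a_6 = floor((21 + 18)/8) = 4.
  m_7 = 8*4 - 18 = 14, d_7 = (476 - 14^2)/8 = 280/8 = 35, a_7 = floor((21 + 14)/35) = 1.
  m_8 = 35*1 - 14 = 21, d_8 = (476 - 21^2)/35 = 35/35 = 1, a_8 = floor((21 + 21)/1) = 42.
  m_9 = 1*42 - 21 = 21, d_9 = (476 - 21^2)/1 = 35/1 = 35: (m_9, d_9) = (m_1, d_1) = (21, 35), so from here the quotients repeat a_1, ..., a_8; the period length is 8.
Hence the expansion of sqrt(476) is a_0 = 21 followed by the repeating block 1, 4, 2, 10, 2, 4, 1, 42 (period 8).

[21; (1, 4, 2, 10, 2, 4, 1, 42)]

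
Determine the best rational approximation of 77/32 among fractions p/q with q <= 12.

Expand x = 77/32 as a continued fraction with the Euclidean algorithm:
  77 = 2*32 + 13, so a_0 = 2.
  32 = 2*13 + 6, so a_1 = 2.
  13 = 2*6 + 1, so a_2 = 2.
  6 = 6*1 + 0, so a_3 = 6.
so x = [2; 2, 2, 6].
Convergents (p_i = a_i*p_{i-1} + p_{i-2}, q_i = a_i*q_{i-1} + q_{i-2} with p_{-2}=0, p_{-1}=1, q_{-2}=1, q_{-1}=0), until the denominator exceeds 12:
  i=0: a_0=2, p_0 = 2*1 + 0 = 2, q_0 = 2*0 + 1 = 1.
  i=1: a_1=2, p_1 = 2*2 + 1 = 5, q_1 = 2*1 + 0 = 2.
  i=2: a_2=2, p_2 = 2*5 + 2 = 12, q_2 = 2*2 + 1 = 5.
  i=3: a_3=6, p_3 = 6*12 + 5 = 77, q_3 = 6*5 + 2 = 32.
q_3 = 32 > 12, so the last convergent with denominator <= 12 is p_2/q_2 = 12/5.
The closest fraction with denominator <= 12 is either p_2/q_2 or the intermediate fraction (k*p_2 + p_1)/(k*q_2 + q_1) with the largest k >= 1 whose denominator stays <= 12; these approach x as k grows, and every other convergent or intermediate fraction in range is farther away.
Largest k: floor((12 - q_1)/q_2) = floor((12 - 2)/5) = 2.
That gives (2*12 + 5)/(2*5 + 2) = 29/12.
Compare the errors: |x - 12/5| = |77*5 - 12*32|/(32*5) = 1/160, and |x - 29/12| = |77*12 - 29*32|/(32*12) = 4/384.
Cross-multiplying, 1*384 = 384 < 640 = 4*160, so 1/160 is smaller: the convergent 12/5 is closer to x than 29/12.

12/5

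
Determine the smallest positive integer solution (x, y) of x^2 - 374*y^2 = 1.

First expand sqrt(374) as a continued fraction. With x_i = (sqrt(374) + m_i)/d_i and (m_0, d_0) = (0, 1): a_0 = floor(sqrt(374)) = 19, since 19^2 = 361 <= 374 < 400 = 20^2.
Iterate m_{i+1} = d_i*a_i - m_i, d_{i+1} = (374 - m_{i+1}^2)/d_i, a_{i+1} = floor((a_0 + m_{i+1})/d_{i+1}):
  m_1 = 1*19 - 0 = 19, d_1 = (374 - 19^2)/1 = 13/1 = 13, a_1 = floor((19 + 19)/13) = 2.
  m_2 = 13*2 - 19 = 7, d_2 = (374 - 7^2)/13 = 325/13 = 25, a_2 = floor((19 + 7)/25) = 1.
  m_3 = 25*1 - 7 = 18, d_3 = (374 - 18^2)/25 = 50/25 = 2, a_3 = floor((19 + 18)/2) = 18.
  m_4 = 2*18 - 18 = 18, d_4 = (374 - 18^2)/2 = 50/2 = 25, a_4 = floor((19 + 18)/25) = 1.
  m_5 = 25*1 - 18 = 7, d_5 = (374 - 7^2)/25 = 325/25 = 13, a_5 = floor((19 + 7)/13) = 2.
  m_6 = 13*2 - 7 = 19, d_6 = (374 - 19^2)/13 = 13/13 = 1, a_6 = floor((19 + 19)/1) = 38.
  m_7 = 1*38 - 19 = 19, d_7 = (374 - 19^2)/1 = 13/1 = 13: (m_7, d_7) = (m_1, d_1) = (19, 13), so from here the quotients repeat a_1, ..., a_6; the period length is 6.
So sqrt(374) = [19; (2, 1, 18, 1, 2, 38)] with period length k = 6.
k is even, so the fundamental solution of x^2 - 374y^2 = 1 is (p_{k-1}, q_{k-1}) = (p_5, q_5); compute convergents through index 5.
Convergents (p_i = a_i*p_{i-1} + p_{i-2}, q_i = a_i*q_{i-1} + q_{i-2} with p_{-2}=0, p_{-1}=1, q_{-2}=1, q_{-1}=0):
  i=0: a_0=19, p_0 = 19*1 + 0 = 19, q_0 = 19*0 + 1 = 1.
  i=1: a_1=2, p_1 = 2*19 + 1 = 39, q_1 = 2*1 + 0 = 2.
  i=2: a_2=1, p_2 = 1*39 + 19 = 58, q_2 = 1*2 + 1 = 3.
  i=3: a_3=18, p_3 = 18*58 + 39 = 1083, q_3 = 18*3 + 2 = 56.
  i=4: a_4=1, p_4 = 1*1083 + 58 = 1141, q_4 = 1*56 + 3 = 59.
  i=5: a_5=2, p_5 = 2*1141 + 1083 = 3365, q_5 = 2*59 + 56 = 174.
Check: 3365^2 - 374*174^2 = 11323225 - 11323224 = 1, so (x, y) = (3365, 174) solves the equation, and by the theorem it is the least positive solution.

(x, y) = (3365, 174)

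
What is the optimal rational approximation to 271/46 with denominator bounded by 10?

Expand x = 271/46 as a continued fraction with the Euclidean algorithm:
  271 = 5*46 + 41, so a_0 = 5.
  46 = 1*41 + 5, so a_1 = 1.
  41 = 8*5 + 1, so a_2 = 8.
  5 = 5*1 + 0, so a_3 = 5.
so x = [5; 1, 8, 5].
Convergents (p_i = a_i*p_{i-1} + p_{i-2}, q_i = a_i*q_{i-1} + q_{i-2} with p_{-2}=0, p_{-1}=1, q_{-2}=1, q_{-1}=0), until the denominator exceeds 10:
  i=0: a_0=5, p_0 = 5*1 + 0 = 5, q_0 = 5*0 + 1 = 1.
  i=1: a_1=1, p_1 = 1*5 + 1 = 6, q_1 = 1*1 + 0 = 1.
  i=2: a_2=8, p_2 = 8*6 + 5 = 53, q_2 = 8*1 + 1 = 9.
  i=3: a_3=5, p_3 = 5*53 + 6 = 271, q_3 = 5*9 + 1 = 46.
q_3 = 46 > 10, so the last convergent with denominator <= 10 is p_2/q_2 = 53/9.
The closest fraction with denominator <= 10 is either p_2/q_2 or the intermediate fraction (k*p_2 + p_1)/(k*q_2 + q_1) with the largest k >= 1 whose denominator stays <= 10; these approach x as k grows, and every other convergent or intermediate fraction in range is farther away.
Largest k: floor((10 - q_1)/q_2) = floor((10 - 1)/9) = 1.
That gives (1*53 + 6)/(1*9 + 1) = 59/10.
Compare the errors: |x - 53/9| = |271*9 - 53*46|/(46*9) = 1/414, and |x - 59/10| = |271*10 - 59*46|/(46*10) = 4/460.
Cross-multiplying, 1*460 = 460 < 1656 = 4*414, so 1/414 is smaller: the convergent 53/9 is closer to x than 59/10.

53/9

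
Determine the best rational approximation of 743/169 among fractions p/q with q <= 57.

233/53

Expand x = 743/169 as a continued fraction with the Euclidean algorithm:
  743 = 4*169 + 67, so a_0 = 4.
  169 = 2*67 + 35, so a_1 = 2.
  67 = 1*35 + 32, so a_2 = 1.
  35 = 1*32 + 3, so a_3 = 1.
  32 = 10*3 + 2, so a_4 = 10.
  3 = 1*2 + 1, so a_5 = 1.
  2 = 2*1 + 0, so a_6 = 2.
so x = [4; 2, 1, 1, 10, 1, 2].
Convergents (p_i = a_i*p_{i-1} + p_{i-2}, q_i = a_i*q_{i-1} + q_{i-2} with p_{-2}=0, p_{-1}=1, q_{-2}=1, q_{-1}=0), until the denominator exceeds 57:
  i=0: a_0=4, p_0 = 4*1 + 0 = 4, q_0 = 4*0 + 1 = 1.
  i=1: a_1=2, p_1 = 2*4 + 1 = 9, q_1 = 2*1 + 0 = 2.
  i=2: a_2=1, p_2 = 1*9 + 4 = 13, q_2 = 1*2 + 1 = 3.
  i=3: a_3=1, p_3 = 1*13 + 9 = 22, q_3 = 1*3 + 2 = 5.
  i=4: a_4=10, p_4 = 10*22 + 13 = 233, q_4 = 10*5 + 3 = 53.
  i=5: a_5=1, p_5 = 1*233 + 22 = 255, q_5 = 1*53 + 5 = 58.
q_5 = 58 > 57, so the last convergent with denominator <= 57 is p_4/q_4 = 233/53.
The closest fraction with denominator <= 57 is either p_4/q_4 or the intermediate fraction (k*p_4 + p_3)/(k*q_4 + q_3) with the largest k >= 1 whose denominator stays <= 57; these approach x as k grows, and every other convergent or intermediate fraction in range is farther away.
Largest k: floor((57 - q_3)/q_4) = floor((57 - 5)/53) = 0.
Since k = 0, no intermediate fraction beyond p_4/q_4 has denominator <= 57, so the convergent 233/53 is the closest (its error is |743*53 - 233*169|/(169*53) = 2/8957).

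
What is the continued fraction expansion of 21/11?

[1; 1, 10]

Run the Euclidean algorithm on 21 and 11; the successive quotients are the partial quotients a_0, a_1, ... (each step inverts the fractional part left over by the previous one):
  21 = 1*11 + 10, so a_0 = 1.
  11 = 1*10 + 1, so a_1 = 1.
  10 = 10*1 + 0, so a_2 = 10.
The remainder reaches 0 after 3 divisions, so the expansion has 3 partial quotients, read off in order.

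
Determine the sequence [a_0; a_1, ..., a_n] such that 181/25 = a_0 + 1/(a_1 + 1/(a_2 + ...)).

Run the Euclidean algorithm on 181 and 25; the successive quotients are the partial quotients a_0, a_1, ... (each step inverts the fractional part left over by the previous one):
  181 = 7*25 + 6, so a_0 = 7.
  25 = 4*6 + 1, so a_1 = 4.
  6 = 6*1 + 0, so a_2 = 6.
The remainder reaches 0 after 3 divisions, so the expansion has 3 partial quotients, read off in order.

[7; 4, 6]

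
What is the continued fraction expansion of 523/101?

[5; 5, 1, 1, 1, 1, 3]

Run the Euclidean algorithm on 523 and 101; the successive quotients are the partial quotients a_0, a_1, ... (each step inverts the fractional part left over by the previous one):
  523 = 5*101 + 18, so a_0 = 5.
  101 = 5*18 + 11, so a_1 = 5.
  18 = 1*11 + 7, so a_2 = 1.
  11 = 1*7 + 4, so a_3 = 1.
  7 = 1*4 + 3, so a_4 = 1.
  4 = 1*3 + 1, so a_5 = 1.
  3 = 3*1 + 0, so a_6 = 3.
The remainder reaches 0 after 7 divisions, so the expansion has 7 partial quotients, read off in order.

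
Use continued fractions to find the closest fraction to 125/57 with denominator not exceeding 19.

Expand x = 125/57 as a continued fraction with the Euclidean algorithm:
  125 = 2*57 + 11, so a_0 = 2.
  57 = 5*11 + 2, so a_1 = 5.
  11 = 5*2 + 1, so a_2 = 5.
  2 = 2*1 + 0, so a_3 = 2.
so x = [2; 5, 5, 2].
Convergents (p_i = a_i*p_{i-1} + p_{i-2}, q_i = a_i*q_{i-1} + q_{i-2} with p_{-2}=0, p_{-1}=1, q_{-2}=1, q_{-1}=0), until the denominator exceeds 19:
  i=0: a_0=2, p_0 = 2*1 + 0 = 2, q_0 = 2*0 + 1 = 1.
  i=1: a_1=5, p_1 = 5*2 + 1 = 11, q_1 = 5*1 + 0 = 5.
  i=2: a_2=5, p_2 = 5*11 + 2 = 57, q_2 = 5*5 + 1 = 26.
q_2 = 26 > 19, so the last convergent with denominator <= 19 is p_1/q_1 = 11/5.
The closest fraction with denominator <= 19 is either p_1/q_1 or the intermediate fraction (k*p_1 + p_0)/(k*q_1 + q_0) with the largest k >= 1 whose denominator stays <= 19; these approach x as k grows, and every other convergent or intermediate fraction in range is farther away.
Largest k: floor((19 - q_0)/q_1) = floor((19 - 1)/5) = 3.
That gives (3*11 + 2)/(3*5 + 1) = 35/16.
Compare the errors: |x - 11/5| = |125*5 - 11*57|/(57*5) = 2/285, and |x - 35/16| = |125*16 - 35*57|/(57*16) = 5/912.
Cross-multiplying, 5*285 = 1425 < 1824 = 2*912, so 5/912 is smaller: the intermediate fraction 35/16 is closer to x than 11/5.

35/16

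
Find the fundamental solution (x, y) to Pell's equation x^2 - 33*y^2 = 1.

(x, y) = (23, 4)

First expand sqrt(33) as a continued fraction. With x_i = (sqrt(33) + m_i)/d_i and (m_0, d_0) = (0, 1): a_0 = floor(sqrt(33)) = 5, since 5^2 = 25 <= 33 < 36 = 6^2.
Iterate m_{i+1} = d_i*a_i - m_i, d_{i+1} = (33 - m_{i+1}^2)/d_i, a_{i+1} = floor((a_0 + m_{i+1})/d_{i+1}):
  m_1 = 1*5 - 0 = 5, d_1 = (33 - 5^2)/1 = 8/1 = 8, a_1 = floor((5 + 5)/8) = 1.
  m_2 = 8*1 - 5 = 3, d_2 = (33 - 3^2)/8 = 24/8 = 3, a_2 = floor((5 + 3)/3) = 2.
  m_3 = 3*2 - 3 = 3, d_3 = (33 - 3^2)/3 = 24/3 = 8, a_3 = floor((5 + 3)/8) = 1.
  m_4 = 8*1 - 3 = 5, d_4 = (33 - 5^2)/8 = 8/8 = 1, a_4 = floor((5 + 5)/1) = 10.
  m_5 = 1*10 - 5 = 5, d_5 = (33 - 5^2)/1 = 8/1 = 8: (m_5, d_5) = (m_1, d_1) = (5, 8), so from here the quotients repeat a_1, ..., a_4; the period length is 4.
So sqrt(33) = [5; (1, 2, 1, 10)] with period length k = 4.
k is even, so the fundamental solution of x^2 - 33y^2 = 1 is (p_{k-1}, q_{k-1}) = (p_3, q_3); compute convergents through index 3.
Convergents (p_i = a_i*p_{i-1} + p_{i-2}, q_i = a_i*q_{i-1} + q_{i-2} with p_{-2}=0, p_{-1}=1, q_{-2}=1, q_{-1}=0):
  i=0: a_0=5, p_0 = 5*1 + 0 = 5, q_0 = 5*0 + 1 = 1.
  i=1: a_1=1, p_1 = 1*5 + 1 = 6, q_1 = 1*1 + 0 = 1.
  i=2: a_2=2, p_2 = 2*6 + 5 = 17, q_2 = 2*1 + 1 = 3.
  i=3: a_3=1, p_3 = 1*17 + 6 = 23, q_3 = 1*3 + 1 = 4.
Check: 23^2 - 33*4^2 = 529 - 528 = 1, so (x, y) = (23, 4) solves the equation, and by the theorem it is the least positive solution.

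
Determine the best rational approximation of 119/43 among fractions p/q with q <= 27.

36/13

Expand x = 119/43 as a continued fraction with the Euclidean algorithm:
  119 = 2*43 + 33, so a_0 = 2.
  43 = 1*33 + 10, so a_1 = 1.
  33 = 3*10 + 3, so a_2 = 3.
  10 = 3*3 + 1, so a_3 = 3.
  3 = 3*1 + 0, so a_4 = 3.
so x = [2; 1, 3, 3, 3].
Convergents (p_i = a_i*p_{i-1} + p_{i-2}, q_i = a_i*q_{i-1} + q_{i-2} with p_{-2}=0, p_{-1}=1, q_{-2}=1, q_{-1}=0), until the denominator exceeds 27:
  i=0: a_0=2, p_0 = 2*1 + 0 = 2, q_0 = 2*0 + 1 = 1.
  i=1: a_1=1, p_1 = 1*2 + 1 = 3, q_1 = 1*1 + 0 = 1.
  i=2: a_2=3, p_2 = 3*3 + 2 = 11, q_2 = 3*1 + 1 = 4.
  i=3: a_3=3, p_3 = 3*11 + 3 = 36, q_3 = 3*4 + 1 = 13.
  i=4: a_4=3, p_4 = 3*36 + 11 = 119, q_4 = 3*13 + 4 = 43.
q_4 = 43 > 27, so the last convergent with denominator <= 27 is p_3/q_3 = 36/13.
The closest fraction with denominator <= 27 is either p_3/q_3 or the intermediate fraction (k*p_3 + p_2)/(k*q_3 + q_2) with the largest k >= 1 whose denominator stays <= 27; these approach x as k grows, and every other convergent or intermediate fraction in range is farther away.
Largest k: floor((27 - q_2)/q_3) = floor((27 - 4)/13) = 1.
That gives (1*36 + 11)/(1*13 + 4) = 47/17.
Compare the errors: |x - 36/13| = |119*13 - 36*43|/(43*13) = 1/559, and |x - 47/17| = |119*17 - 47*43|/(43*17) = 2/731.
Cross-multiplying, 1*731 = 731 < 1118 = 2*559, so 1/559 is smaller: the convergent 36/13 is closer to x than 47/17.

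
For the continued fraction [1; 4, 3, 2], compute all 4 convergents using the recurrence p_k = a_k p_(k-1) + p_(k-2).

Using the convergent recurrence p_i = a_i*p_{i-1} + p_{i-2}, q_i = a_i*q_{i-1} + q_{i-2} with p_{-2}=0, p_{-1}=1, q_{-2}=1, q_{-1}=0:
  i=0: a_0=1, p_0 = 1*1 + 0 = 1, q_0 = 1*0 + 1 = 1.
  i=1: a_1=4, p_1 = 4*1 + 1 = 5, q_1 = 4*1 + 0 = 4.
  i=2: a_2=3, p_2 = 3*5 + 1 = 16, q_2 = 3*4 + 1 = 13.
  i=3: a_3=2, p_3 = 2*16 + 5 = 37, q_3 = 2*13 + 4 = 30.

1/1, 5/4, 16/13, 37/30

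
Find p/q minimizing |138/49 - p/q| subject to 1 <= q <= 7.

14/5

Expand x = 138/49 as a continued fraction with the Euclidean algorithm:
  138 = 2*49 + 40, so a_0 = 2.
  49 = 1*40 + 9, so a_1 = 1.
  40 = 4*9 + 4, so a_2 = 4.
  9 = 2*4 + 1, so a_3 = 2.
  4 = 4*1 + 0, so a_4 = 4.
so x = [2; 1, 4, 2, 4].
Convergents (p_i = a_i*p_{i-1} + p_{i-2}, q_i = a_i*q_{i-1} + q_{i-2} with p_{-2}=0, p_{-1}=1, q_{-2}=1, q_{-1}=0), until the denominator exceeds 7:
  i=0: a_0=2, p_0 = 2*1 + 0 = 2, q_0 = 2*0 + 1 = 1.
  i=1: a_1=1, p_1 = 1*2 + 1 = 3, q_1 = 1*1 + 0 = 1.
  i=2: a_2=4, p_2 = 4*3 + 2 = 14, q_2 = 4*1 + 1 = 5.
  i=3: a_3=2, p_3 = 2*14 + 3 = 31, q_3 = 2*5 + 1 = 11.
q_3 = 11 > 7, so the last convergent with denominator <= 7 is p_2/q_2 = 14/5.
The closest fraction with denominator <= 7 is either p_2/q_2 or the intermediate fraction (k*p_2 + p_1)/(k*q_2 + q_1) with the largest k >= 1 whose denominator stays <= 7; these approach x as k grows, and every other convergent or intermediate fraction in range is farther away.
Largest k: floor((7 - q_1)/q_2) = floor((7 - 1)/5) = 1.
That gives (1*14 + 3)/(1*5 + 1) = 17/6.
Compare the errors: |x - 14/5| = |138*5 - 14*49|/(49*5) = 4/245, and |x - 17/6| = |138*6 - 17*49|/(49*6) = 5/294.
Cross-multiplying, 4*294 = 1176 < 1225 = 5*245, so 4/245 is smaller: the convergent 14/5 is closer to x than 17/6.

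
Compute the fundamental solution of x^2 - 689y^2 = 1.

First expand sqrt(689) as a continued fraction. With x_i = (sqrt(689) + m_i)/d_i and (m_0, d_0) = (0, 1): a_0 = floor(sqrt(689)) = 26, since 26^2 = 676 <= 689 < 729 = 27^2.
Iterate m_{i+1} = d_i*a_i - m_i, d_{i+1} = (689 - m_{i+1}^2)/d_i, a_{i+1} = floor((a_0 + m_{i+1})/d_{i+1}):
  m_1 = 1*26 - 0 = 26, d_1 = (689 - 26^2)/1 = 13/1 = 13, a_1 = floor((26 + 26)/13) = 4.
  m_2 = 13*4 - 26 = 26, d_2 = (689 - 26^2)/13 = 13/13 = 1, a_2 = floor((26 + 26)/1) = 52.
  m_3 = 1*52 - 26 = 26, d_3 = (689 - 26^2)/1 = 13/1 = 13: (m_3, d_3) = (m_1, d_1) = (26, 13), so from here the quotients repeat a_1, a_2; the period length is 2.
So sqrt(689) = [26; (4, 52)] with period length k = 2.
k is even, so the fundamental solution of x^2 - 689y^2 = 1 is (p_{k-1}, q_{k-1}) = (p_1, q_1); compute convergents through index 1.
Convergents (p_i = a_i*p_{i-1} + p_{i-2}, q_i = a_i*q_{i-1} + q_{i-2} with p_{-2}=0, p_{-1}=1, q_{-2}=1, q_{-1}=0):
  i=0: a_0=26, p_0 = 26*1 + 0 = 26, q_0 = 26*0 + 1 = 1.
  i=1: a_1=4, p_1 = 4*26 + 1 = 105, q_1 = 4*1 + 0 = 4.
Check: 105^2 - 689*4^2 = 11025 - 11024 = 1, so (x, y) = (105, 4) solves the equation, and by the theorem it is the least positive solution.

(x, y) = (105, 4)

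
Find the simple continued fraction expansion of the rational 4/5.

[0; 1, 4]

Run the Euclidean algorithm on 4 and 5; the successive quotients are the partial quotients a_0, a_1, ... (each step inverts the fractional part left over by the previous one):
  4 = 0*5 + 4, so a_0 = 0.
  5 = 1*4 + 1, so a_1 = 1.
  4 = 4*1 + 0, so a_2 = 4.
The remainder reaches 0 after 3 divisions, so the expansion has 3 partial quotients, read off in order.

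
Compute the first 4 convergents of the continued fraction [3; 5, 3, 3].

3/1, 16/5, 51/16, 169/53

Using the convergent recurrence p_i = a_i*p_{i-1} + p_{i-2}, q_i = a_i*q_{i-1} + q_{i-2} with p_{-2}=0, p_{-1}=1, q_{-2}=1, q_{-1}=0:
  i=0: a_0=3, p_0 = 3*1 + 0 = 3, q_0 = 3*0 + 1 = 1.
  i=1: a_1=5, p_1 = 5*3 + 1 = 16, q_1 = 5*1 + 0 = 5.
  i=2: a_2=3, p_2 = 3*16 + 3 = 51, q_2 = 3*5 + 1 = 16.
  i=3: a_3=3, p_3 = 3*51 + 16 = 169, q_3 = 3*16 + 5 = 53.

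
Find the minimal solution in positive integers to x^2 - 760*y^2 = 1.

(x, y) = (52021, 1887)

First expand sqrt(760) as a continued fraction. With x_i = (sqrt(760) + m_i)/d_i and (m_0, d_0) = (0, 1): a_0 = floor(sqrt(760)) = 27, since 27^2 = 729 <= 760 < 784 = 28^2.
Iterate m_{i+1} = d_i*a_i - m_i, d_{i+1} = (760 - m_{i+1}^2)/d_i, a_{i+1} = floor((a_0 + m_{i+1})/d_{i+1}):
  m_1 = 1*27 - 0 = 27, d_1 = (760 - 27^2)/1 = 31/1 = 31, a_1 = floor((27 + 27)/31) = 1.
  m_2 = 31*1 - 27 = 4, d_2 = (760 - 4^2)/31 = 744/31 = 24, a_2 = floor((27 + 4)/24) = 1.
  m_3 = 24*1 - 4 = 20, d_3 = (760 - 20^2)/24 = 360/24 = 15, a_3 = floor((27 + 20)/15) = 3.
  m_4 = 15*3 - 20 = 25, d_4 = (760 - 25^2)/15 = 135/15 = 9, a_4 = floor((27 + 25)/9) = 5.
  m_5 = 9*5 - 25 = 20, d_5 = (760 - 20^2)/9 = 360/9 = 40, a_5 = floor((27 + 20)/40) = 1.
  m_6 = 40*1 - 20 = 20, d_6 = (760 - 20^2)/40 = 360/40 = 9, a_6 = floor((27 + 20)/9) = 5.
  m_7 = 9*5 - 20 = 25, d_7 = (760 - 25^2)/9 = 135/9 = 15, a_7 = floor((27 + 25)/15) = 3.
  m_8 = 15*3 - 25 = 20, d_8 = (760 - 20^2)/15 = 360/15 = 24, a_8 = floor((27 + 20)/24) = 1.
  m_9 = 24*1 - 20 = 4, d_9 = (760 - 4^2)/24 = 744/24 = 31, a_9 = floor((27 + 4)/31) = 1.
  m_10 = 31*1 - 4 = 27, d_10 = (760 - 27^2)/31 = 31/31 = 1, a_10 = floor((27 + 27)/1) = 54.
  m_11 = 1*54 - 27 = 27, d_11 = (760 - 27^2)/1 = 31/1 = 31: (m_11, d_11) = (m_1, d_1) = (27, 31), so from here the quotients repeat a_1, ..., a_10; the period length is 10.
So sqrt(760) = [27; (1, 1, 3, 5, 1, 5, 3, 1, 1, 54)] with period length k = 10.
k is even, so the fundamental solution of x^2 - 760y^2 = 1 is (p_{k-1}, q_{k-1}) = (p_9, q_9); compute convergents through index 9.
Convergents (p_i = a_i*p_{i-1} + p_{i-2}, q_i = a_i*q_{i-1} + q_{i-2} with p_{-2}=0, p_{-1}=1, q_{-2}=1, q_{-1}=0):
  i=0: a_0=27, p_0 = 27*1 + 0 = 27, q_0 = 27*0 + 1 = 1.
  i=1: a_1=1, p_1 = 1*27 + 1 = 28, q_1 = 1*1 + 0 = 1.
  i=2: a_2=1, p_2 = 1*28 + 27 = 55, q_2 = 1*1 + 1 = 2.
  i=3: a_3=3, p_3 = 3*55 + 28 = 193, q_3 = 3*2 + 1 = 7.
  i=4: a_4=5, p_4 = 5*193 + 55 = 1020, q_4 = 5*7 + 2 = 37.
  i=5: a_5=1, p_5 = 1*1020 + 193 = 1213, q_5 = 1*37 + 7 = 44.
  i=6: a_6=5, p_6 = 5*1213 + 1020 = 7085, q_6 = 5*44 + 37 = 257.
  i=7: a_7=3, p_7 = 3*7085 + 1213 = 22468, q_7 = 3*257 + 44 = 815.
  i=8: a_8=1, p_8 = 1*22468 + 7085 = 29553, q_8 = 1*815 + 257 = 1072.
  i=9: a_9=1, p_9 = 1*29553 + 22468 = 52021, q_9 = 1*1072 + 815 = 1887.
Check: 52021^2 - 760*1887^2 = 2706184441 - 2706184440 = 1, so (x, y) = (52021, 1887) solves the equation, and by the theorem it is the least positive solution.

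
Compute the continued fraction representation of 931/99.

Run the Euclidean algorithm on 931 and 99; the successive quotients are the partial quotients a_0, a_1, ... (each step inverts the fractional part left over by the previous one):
  931 = 9*99 + 40, so a_0 = 9.
  99 = 2*40 + 19, so a_1 = 2.
  40 = 2*19 + 2, so a_2 = 2.
  19 = 9*2 + 1, so a_3 = 9.
  2 = 2*1 + 0, so a_4 = 2.
The remainder reaches 0 after 5 divisions, so the expansion has 5 partial quotients, read off in order.

[9; 2, 2, 9, 2]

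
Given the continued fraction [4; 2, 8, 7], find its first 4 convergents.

Using the convergent recurrence p_i = a_i*p_{i-1} + p_{i-2}, q_i = a_i*q_{i-1} + q_{i-2} with p_{-2}=0, p_{-1}=1, q_{-2}=1, q_{-1}=0:
  i=0: a_0=4, p_0 = 4*1 + 0 = 4, q_0 = 4*0 + 1 = 1.
  i=1: a_1=2, p_1 = 2*4 + 1 = 9, q_1 = 2*1 + 0 = 2.
  i=2: a_2=8, p_2 = 8*9 + 4 = 76, q_2 = 8*2 + 1 = 17.
  i=3: a_3=7, p_3 = 7*76 + 9 = 541, q_3 = 7*17 + 2 = 121.

4/1, 9/2, 76/17, 541/121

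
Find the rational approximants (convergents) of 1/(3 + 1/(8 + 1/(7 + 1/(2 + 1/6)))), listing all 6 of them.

Using the convergent recurrence p_i = a_i*p_{i-1} + p_{i-2}, q_i = a_i*q_{i-1} + q_{i-2} with p_{-2}=0, p_{-1}=1, q_{-2}=1, q_{-1}=0:
  i=0: a_0=0, p_0 = 0*1 + 0 = 0, q_0 = 0*0 + 1 = 1.
  i=1: a_1=3, p_1 = 3*0 + 1 = 1, q_1 = 3*1 + 0 = 3.
  i=2: a_2=8, p_2 = 8*1 + 0 = 8, q_2 = 8*3 + 1 = 25.
  i=3: a_3=7, p_3 = 7*8 + 1 = 57, q_3 = 7*25 + 3 = 178.
  i=4: a_4=2, p_4 = 2*57 + 8 = 122, q_4 = 2*178 + 25 = 381.
  i=5: a_5=6, p_5 = 6*122 + 57 = 789, q_5 = 6*381 + 178 = 2464.

0/1, 1/3, 8/25, 57/178, 122/381, 789/2464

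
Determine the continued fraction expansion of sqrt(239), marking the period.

Write x_i = (sqrt(239) + m_i)/d_i with (m_0, d_0) = (0, 1). a_0 = floor(sqrt(239)) = 15, since 15^2 = 225 <= 239 < 256 = 16^2.
Iterate m_{i+1} = d_i*a_i - m_i, d_{i+1} = (239 - m_{i+1}^2)/d_i, a_{i+1} = floor((a_0 + m_{i+1})/d_{i+1}):
  m_1 = 1*15 - 0 = 15, d_1 = (239 - 15^2)/1 = 14/1 = 14, a_1 = floor((15 + 15)/14) = 2.
  m_2 = 14*2 - 15 = 13, d_2 = (239 - 13^2)/14 = 70/14 = 5, a_2 = floor((15 + 13)/5) = 5.
  m_3 = 5*5 - 13 = 12, d_3 = (239 - 12^2)/5 = 95/5 = 19, a_3 = floor((15 + 12)/19) = 1.
  m_4 = 19*1 - 12 = 7, d_4 = (239 - 7^2)/19 = 190/19 = 10, a_4 = floor((15 + 7)/10) = 2.
  m_5 = 10*2 - 7 = 13, d_5 = (239 - 13^2)/10 = 70/10 = 7, a_5 = floor((15 + 13)/7) = 4.
  m_6 = 7*4 - 13 = 15, d_6 = (239 - 15^2)/7 = 14/7 = 2, a_6 = floor((15 + 15)/2) = 15.
  m_7 = 2*15 - 15 = 15, d_7 = (239 - 15^2)/2 = 14/2 = 7, a_7 = floor((15 + 15)/7) = 4.
  m_8 = 7*4 - 15 = 13, d_8 = (239 - 13^2)/7 = 70/7 = 10, a_8 = floor((15 + 13)/10) = 2.
  m_9 = 10*2 - 13 = 7, d_9 = (239 - 7^2)/10 = 190/10 = 19, a_9 = floor((15 + 7)/19) = 1.
  m_10 = 19*1 - 7 = 12, d_10 = (239 - 12^2)/19 = 95/19 = 5, a_10 = floor((15 + 12)/5) = 5.
  m_11 = 5*5 - 12 = 13, d_11 = (239 - 13^2)/5 = 70/5 = 14, a_11 = floor((15 + 13)/14) = 2.
  m_12 = 14*2 - 13 = 15, d_12 = (239 - 15^2)/14 = 14/14 = 1, a_12 = floor((15 + 15)/1) = 30.
  m_13 = 1*30 - 15 = 15, d_13 = (239 - 15^2)/1 = 14/1 = 14: (m_13, d_13) = (m_1, d_1) = (15, 14), so from here the quotients repeat a_1, ..., a_12; the period length is 12.
Hence the expansion of sqrt(239) is a_0 = 15 followed by the repeating block 2, 5, 1, 2, 4, 15, 4, 2, 1, 5, 2, 30 (period 12).

[15; (2, 5, 1, 2, 4, 15, 4, 2, 1, 5, 2, 30)]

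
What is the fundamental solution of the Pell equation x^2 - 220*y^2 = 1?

First expand sqrt(220) as a continued fraction. With x_i = (sqrt(220) + m_i)/d_i and (m_0, d_0) = (0, 1): a_0 = floor(sqrt(220)) = 14, since 14^2 = 196 <= 220 < 225 = 15^2.
Iterate m_{i+1} = d_i*a_i - m_i, d_{i+1} = (220 - m_{i+1}^2)/d_i, a_{i+1} = floor((a_0 + m_{i+1})/d_{i+1}):
  m_1 = 1*14 - 0 = 14, d_1 = (220 - 14^2)/1 = 24/1 = 24, a_1 = floor((14 + 14)/24) = 1.
  m_2 = 24*1 - 14 = 10, d_2 = (220 - 10^2)/24 = 120/24 = 5, a_2 = floor((14 + 10)/5) = 4.
  m_3 = 5*4 - 10 = 10, d_3 = (220 - 10^2)/5 = 120/5 = 24, a_3 = floor((14 + 10)/24) = 1.
  m_4 = 24*1 - 10 = 14, d_4 = (220 - 14^2)/24 = 24/24 = 1, a_4 = floor((14 + 14)/1) = 28.
  m_5 = 1*28 - 14 = 14, d_5 = (220 - 14^2)/1 = 24/1 = 24: (m_5, d_5) = (m_1, d_1) = (14, 24), so from here the quotients repeat a_1, ..., a_4; the period length is 4.
So sqrt(220) = [14; (1, 4, 1, 28)] with period length k = 4.
k is even, so the fundamental solution of x^2 - 220y^2 = 1 is (p_{k-1}, q_{k-1}) = (p_3, q_3); compute convergents through index 3.
Convergents (p_i = a_i*p_{i-1} + p_{i-2}, q_i = a_i*q_{i-1} + q_{i-2} with p_{-2}=0, p_{-1}=1, q_{-2}=1, q_{-1}=0):
  i=0: a_0=14, p_0 = 14*1 + 0 = 14, q_0 = 14*0 + 1 = 1.
  i=1: a_1=1, p_1 = 1*14 + 1 = 15, q_1 = 1*1 + 0 = 1.
  i=2: a_2=4, p_2 = 4*15 + 14 = 74, q_2 = 4*1 + 1 = 5.
  i=3: a_3=1, p_3 = 1*74 + 15 = 89, q_3 = 1*5 + 1 = 6.
Check: 89^2 - 220*6^2 = 7921 - 7920 = 1, so (x, y) = (89, 6) solves the equation, and by the theorem it is the least positive solution.

(x, y) = (89, 6)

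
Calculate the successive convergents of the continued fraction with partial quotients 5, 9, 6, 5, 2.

Using the convergent recurrence p_i = a_i*p_{i-1} + p_{i-2}, q_i = a_i*q_{i-1} + q_{i-2} with p_{-2}=0, p_{-1}=1, q_{-2}=1, q_{-1}=0:
  i=0: a_0=5, p_0 = 5*1 + 0 = 5, q_0 = 5*0 + 1 = 1.
  i=1: a_1=9, p_1 = 9*5 + 1 = 46, q_1 = 9*1 + 0 = 9.
  i=2: a_2=6, p_2 = 6*46 + 5 = 281, q_2 = 6*9 + 1 = 55.
  i=3: a_3=5, p_3 = 5*281 + 46 = 1451, q_3 = 5*55 + 9 = 284.
  i=4: a_4=2, p_4 = 2*1451 + 281 = 3183, q_4 = 2*284 + 55 = 623.

5/1, 46/9, 281/55, 1451/284, 3183/623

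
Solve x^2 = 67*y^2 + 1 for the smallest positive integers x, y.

First expand sqrt(67) as a continued fraction. With x_i = (sqrt(67) + m_i)/d_i and (m_0, d_0) = (0, 1): a_0 = floor(sqrt(67)) = 8, since 8^2 = 64 <= 67 < 81 = 9^2.
Iterate m_{i+1} = d_i*a_i - m_i, d_{i+1} = (67 - m_{i+1}^2)/d_i, a_{i+1} = floor((a_0 + m_{i+1})/d_{i+1}):
  m_1 = 1*8 - 0 = 8, d_1 = (67 - 8^2)/1 = 3/1 = 3, a_1 = floor((8 + 8)/3) = 5.
  m_2 = 3*5 - 8 = 7, d_2 = (67 - 7^2)/3 = 18/3 = 6, a_2 = floor((8 + 7)/6) = 2.
  m_3 = 6*2 - 7 = 5, d_3 = (67 - 5^2)/6 = 42/6 = 7, a_3 = floor((8 + 5)/7) = 1.
  m_4 = 7*1 - 5 = 2, d_4 = (67 - 2^2)/7 = 63/7 = 9, a_4 = floor((8 + 2)/9) = 1.
  m_5 = 9*1 - 2 = 7, d_5 = (67 - 7^2)/9 = 18/9 = 2, a_5 = floor((8 + 7)/2) = 7.
  m_6 = 2*7 - 7 = 7, d_6 = (67 - 7^2)/2 = 18/2 = 9, a_6 = floor((8 + 7)/9) = 1.
  m_7 = 9*1 - 7 = 2, d_7 = (67 - 2^2)/9 = 63/9 = 7, a_7 = floor((8 + 2)/7) = 1.
  m_8 = 7*1 - 2 = 5, d_8 = (67 - 5^2)/7 = 42/7 = 6, a_8 = floor((8 + 5)/6) = 2.
  m_9 = 6*2 - 5 = 7, d_9 = (67 - 7^2)/6 = 18/6 = 3, a_9 = floor((8 + 7)/3) = 5.
  m_10 = 3*5 - 7 = 8, d_10 = (67 - 8^2)/3 = 3/3 = 1, a_10 = floor((8 + 8)/1) = 16.
  m_11 = 1*16 - 8 = 8, d_11 = (67 - 8^2)/1 = 3/1 = 3: (m_11, d_11) = (m_1, d_1) = (8, 3), so from here the quotients repeat a_1, ..., a_10; the period length is 10.
So sqrt(67) = [8; (5, 2, 1, 1, 7, 1, 1, 2, 5, 16)] with period length k = 10.
k is even, so the fundamental solution of x^2 - 67y^2 = 1 is (p_{k-1}, q_{k-1}) = (p_9, q_9); compute convergents through index 9.
Convergents (p_i = a_i*p_{i-1} + p_{i-2}, q_i = a_i*q_{i-1} + q_{i-2} with p_{-2}=0, p_{-1}=1, q_{-2}=1, q_{-1}=0):
  i=0: a_0=8, p_0 = 8*1 + 0 = 8, q_0 = 8*0 + 1 = 1.
  i=1: a_1=5, p_1 = 5*8 + 1 = 41, q_1 = 5*1 + 0 = 5.
  i=2: a_2=2, p_2 = 2*41 + 8 = 90, q_2 = 2*5 + 1 = 11.
  i=3: a_3=1, p_3 = 1*90 + 41 = 131, q_3 = 1*11 + 5 = 16.
  i=4: a_4=1, p_4 = 1*131 + 90 = 221, q_4 = 1*16 + 11 = 27.
  i=5: a_5=7, p_5 = 7*221 + 131 = 1678, q_5 = 7*27 + 16 = 205.
  i=6: a_6=1, p_6 = 1*1678 + 221 = 1899, q_6 = 1*205 + 27 = 232.
  i=7: a_7=1, p_7 = 1*1899 + 1678 = 3577, q_7 = 1*232 + 205 = 437.
  i=8: a_8=2, p_8 = 2*3577 + 1899 = 9053, q_8 = 2*437 + 232 = 1106.
  i=9: a_9=5, p_9 = 5*9053 + 3577 = 48842, q_9 = 5*1106 + 437 = 5967.
Check: 48842^2 - 67*5967^2 = 2385540964 - 2385540963 = 1, so (x, y) = (48842, 5967) solves the equation, and by the theorem it is the least positive solution.

(x, y) = (48842, 5967)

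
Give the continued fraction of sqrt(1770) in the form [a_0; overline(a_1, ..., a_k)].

[42; overline(14, 84)]

Write x_i = (sqrt(1770) + m_i)/d_i with (m_0, d_0) = (0, 1). a_0 = floor(sqrt(1770)) = 42, since 42^2 = 1764 <= 1770 < 1849 = 43^2.
Iterate m_{i+1} = d_i*a_i - m_i, d_{i+1} = (1770 - m_{i+1}^2)/d_i, a_{i+1} = floor((a_0 + m_{i+1})/d_{i+1}):
  m_1 = 1*42 - 0 = 42, d_1 = (1770 - 42^2)/1 = 6/1 = 6, a_1 = floor((42 + 42)/6) = 14.
  m_2 = 6*14 - 42 = 42, d_2 = (1770 - 42^2)/6 = 6/6 = 1, a_2 = floor((42 + 42)/1) = 84.
  m_3 = 1*84 - 42 = 42, d_3 = (1770 - 42^2)/1 = 6/1 = 6: (m_3, d_3) = (m_1, d_1) = (42, 6), so from here the quotients repeat a_1, a_2; the period length is 2.
Hence the expansion of sqrt(1770) is a_0 = 42 followed by the repeating block 14, 84 (period 2).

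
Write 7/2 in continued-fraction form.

Run the Euclidean algorithm on 7 and 2; the successive quotients are the partial quotients a_0, a_1, ... (each step inverts the fractional part left over by the previous one):
  7 = 3*2 + 1, so a_0 = 3.
  2 = 2*1 + 0, so a_1 = 2.
The remainder reaches 0 after 2 divisions, so the expansion has 2 partial quotients, read off in order.

[3; 2]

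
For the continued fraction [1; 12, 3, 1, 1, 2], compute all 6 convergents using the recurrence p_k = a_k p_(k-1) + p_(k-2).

1/1, 13/12, 40/37, 53/49, 93/86, 239/221

Using the convergent recurrence p_i = a_i*p_{i-1} + p_{i-2}, q_i = a_i*q_{i-1} + q_{i-2} with p_{-2}=0, p_{-1}=1, q_{-2}=1, q_{-1}=0:
  i=0: a_0=1, p_0 = 1*1 + 0 = 1, q_0 = 1*0 + 1 = 1.
  i=1: a_1=12, p_1 = 12*1 + 1 = 13, q_1 = 12*1 + 0 = 12.
  i=2: a_2=3, p_2 = 3*13 + 1 = 40, q_2 = 3*12 + 1 = 37.
  i=3: a_3=1, p_3 = 1*40 + 13 = 53, q_3 = 1*37 + 12 = 49.
  i=4: a_4=1, p_4 = 1*53 + 40 = 93, q_4 = 1*49 + 37 = 86.
  i=5: a_5=2, p_5 = 2*93 + 53 = 239, q_5 = 2*86 + 49 = 221.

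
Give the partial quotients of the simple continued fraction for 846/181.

[4; 1, 2, 14, 1, 3]

Run the Euclidean algorithm on 846 and 181; the successive quotients are the partial quotients a_0, a_1, ... (each step inverts the fractional part left over by the previous one):
  846 = 4*181 + 122, so a_0 = 4.
  181 = 1*122 + 59, so a_1 = 1.
  122 = 2*59 + 4, so a_2 = 2.
  59 = 14*4 + 3, so a_3 = 14.
  4 = 1*3 + 1, so a_4 = 1.
  3 = 3*1 + 0, so a_5 = 3.
The remainder reaches 0 after 6 divisions, so the expansion has 6 partial quotients, read off in order.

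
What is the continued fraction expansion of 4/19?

Run the Euclidean algorithm on 4 and 19; the successive quotients are the partial quotients a_0, a_1, ... (each step inverts the fractional part left over by the previous one):
  4 = 0*19 + 4, so a_0 = 0.
  19 = 4*4 + 3, so a_1 = 4.
  4 = 1*3 + 1, so a_2 = 1.
  3 = 3*1 + 0, so a_3 = 3.
The remainder reaches 0 after 4 divisions, so the expansion has 4 partial quotients, read off in order.

[0; 4, 1, 3]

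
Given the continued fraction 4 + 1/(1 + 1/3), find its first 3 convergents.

Using the convergent recurrence p_i = a_i*p_{i-1} + p_{i-2}, q_i = a_i*q_{i-1} + q_{i-2} with p_{-2}=0, p_{-1}=1, q_{-2}=1, q_{-1}=0:
  i=0: a_0=4, p_0 = 4*1 + 0 = 4, q_0 = 4*0 + 1 = 1.
  i=1: a_1=1, p_1 = 1*4 + 1 = 5, q_1 = 1*1 + 0 = 1.
  i=2: a_2=3, p_2 = 3*5 + 4 = 19, q_2 = 3*1 + 1 = 4.

4/1, 5/1, 19/4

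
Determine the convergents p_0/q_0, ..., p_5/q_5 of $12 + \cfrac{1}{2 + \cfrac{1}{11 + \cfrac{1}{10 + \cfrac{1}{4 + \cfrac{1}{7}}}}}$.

Using the convergent recurrence p_i = a_i*p_{i-1} + p_{i-2}, q_i = a_i*q_{i-1} + q_{i-2} with p_{-2}=0, p_{-1}=1, q_{-2}=1, q_{-1}=0:
  i=0: a_0=12, p_0 = 12*1 + 0 = 12, q_0 = 12*0 + 1 = 1.
  i=1: a_1=2, p_1 = 2*12 + 1 = 25, q_1 = 2*1 + 0 = 2.
  i=2: a_2=11, p_2 = 11*25 + 12 = 287, q_2 = 11*2 + 1 = 23.
  i=3: a_3=10, p_3 = 10*287 + 25 = 2895, q_3 = 10*23 + 2 = 232.
  i=4: a_4=4, p_4 = 4*2895 + 287 = 11867, q_4 = 4*232 + 23 = 951.
  i=5: a_5=7, p_5 = 7*11867 + 2895 = 85964, q_5 = 7*951 + 232 = 6889.

12/1, 25/2, 287/23, 2895/232, 11867/951, 85964/6889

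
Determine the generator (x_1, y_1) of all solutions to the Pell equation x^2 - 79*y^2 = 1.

First expand sqrt(79) as a continued fraction. With x_i = (sqrt(79) + m_i)/d_i and (m_0, d_0) = (0, 1): a_0 = floor(sqrt(79)) = 8, since 8^2 = 64 <= 79 < 81 = 9^2.
Iterate m_{i+1} = d_i*a_i - m_i, d_{i+1} = (79 - m_{i+1}^2)/d_i, a_{i+1} = floor((a_0 + m_{i+1})/d_{i+1}):
  m_1 = 1*8 - 0 = 8, d_1 = (79 - 8^2)/1 = 15/1 = 15, a_1 = floor((8 + 8)/15) = 1.
  m_2 = 15*1 - 8 = 7, d_2 = (79 - 7^2)/15 = 30/15 = 2, a_2 = floor((8 + 7)/2) = 7.
  m_3 = 2*7 - 7 = 7, d_3 = (79 - 7^2)/2 = 30/2 = 15, a_3 = floor((8 + 7)/15) = 1.
  m_4 = 15*1 - 7 = 8, d_4 = (79 - 8^2)/15 = 15/15 = 1, a_4 = floor((8 + 8)/1) = 16.
  m_5 = 1*16 - 8 = 8, d_5 = (79 - 8^2)/1 = 15/1 = 15: (m_5, d_5) = (m_1, d_1) = (8, 15), so from here the quotients repeat a_1, ..., a_4; the period length is 4.
So sqrt(79) = [8; (1, 7, 1, 16)] with period length k = 4.
k is even, so the fundamental solution of x^2 - 79y^2 = 1 is (p_{k-1}, q_{k-1}) = (p_3, q_3); compute convergents through index 3.
Convergents (p_i = a_i*p_{i-1} + p_{i-2}, q_i = a_i*q_{i-1} + q_{i-2} with p_{-2}=0, p_{-1}=1, q_{-2}=1, q_{-1}=0):
  i=0: a_0=8, p_0 = 8*1 + 0 = 8, q_0 = 8*0 + 1 = 1.
  i=1: a_1=1, p_1 = 1*8 + 1 = 9, q_1 = 1*1 + 0 = 1.
  i=2: a_2=7, p_2 = 7*9 + 8 = 71, q_2 = 7*1 + 1 = 8.
  i=3: a_3=1, p_3 = 1*71 + 9 = 80, q_3 = 1*8 + 1 = 9.
Check: 80^2 - 79*9^2 = 6400 - 6399 = 1, so (x, y) = (80, 9) solves the equation, and by the theorem it is the least positive solution.

(x, y) = (80, 9)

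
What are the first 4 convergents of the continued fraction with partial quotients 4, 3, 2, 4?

4/1, 13/3, 30/7, 133/31

Using the convergent recurrence p_i = a_i*p_{i-1} + p_{i-2}, q_i = a_i*q_{i-1} + q_{i-2} with p_{-2}=0, p_{-1}=1, q_{-2}=1, q_{-1}=0:
  i=0: a_0=4, p_0 = 4*1 + 0 = 4, q_0 = 4*0 + 1 = 1.
  i=1: a_1=3, p_1 = 3*4 + 1 = 13, q_1 = 3*1 + 0 = 3.
  i=2: a_2=2, p_2 = 2*13 + 4 = 30, q_2 = 2*3 + 1 = 7.
  i=3: a_3=4, p_3 = 4*30 + 13 = 133, q_3 = 4*7 + 3 = 31.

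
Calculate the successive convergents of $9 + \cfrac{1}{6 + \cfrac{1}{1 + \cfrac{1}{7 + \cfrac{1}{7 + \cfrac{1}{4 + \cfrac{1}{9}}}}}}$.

9/1, 55/6, 64/7, 503/55, 3585/392, 14843/1623, 137172/14999

Using the convergent recurrence p_i = a_i*p_{i-1} + p_{i-2}, q_i = a_i*q_{i-1} + q_{i-2} with p_{-2}=0, p_{-1}=1, q_{-2}=1, q_{-1}=0:
  i=0: a_0=9, p_0 = 9*1 + 0 = 9, q_0 = 9*0 + 1 = 1.
  i=1: a_1=6, p_1 = 6*9 + 1 = 55, q_1 = 6*1 + 0 = 6.
  i=2: a_2=1, p_2 = 1*55 + 9 = 64, q_2 = 1*6 + 1 = 7.
  i=3: a_3=7, p_3 = 7*64 + 55 = 503, q_3 = 7*7 + 6 = 55.
  i=4: a_4=7, p_4 = 7*503 + 64 = 3585, q_4 = 7*55 + 7 = 392.
  i=5: a_5=4, p_5 = 4*3585 + 503 = 14843, q_5 = 4*392 + 55 = 1623.
  i=6: a_6=9, p_6 = 9*14843 + 3585 = 137172, q_6 = 9*1623 + 392 = 14999.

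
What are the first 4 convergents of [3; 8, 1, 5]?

Using the convergent recurrence p_i = a_i*p_{i-1} + p_{i-2}, q_i = a_i*q_{i-1} + q_{i-2} with p_{-2}=0, p_{-1}=1, q_{-2}=1, q_{-1}=0:
  i=0: a_0=3, p_0 = 3*1 + 0 = 3, q_0 = 3*0 + 1 = 1.
  i=1: a_1=8, p_1 = 8*3 + 1 = 25, q_1 = 8*1 + 0 = 8.
  i=2: a_2=1, p_2 = 1*25 + 3 = 28, q_2 = 1*8 + 1 = 9.
  i=3: a_3=5, p_3 = 5*28 + 25 = 165, q_3 = 5*9 + 8 = 53.

3/1, 25/8, 28/9, 165/53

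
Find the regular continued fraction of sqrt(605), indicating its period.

[24; (1, 1, 2, 11, 1, 8, 1, 11, 2, 1, 1, 48)]

Write x_i = (sqrt(605) + m_i)/d_i with (m_0, d_0) = (0, 1). a_0 = floor(sqrt(605)) = 24, since 24^2 = 576 <= 605 < 625 = 25^2.
Iterate m_{i+1} = d_i*a_i - m_i, d_{i+1} = (605 - m_{i+1}^2)/d_i, a_{i+1} = floor((a_0 + m_{i+1})/d_{i+1}):
  m_1 = 1*24 - 0 = 24, d_1 = (605 - 24^2)/1 = 29/1 = 29, a_1 = floor((24 + 24)/29) = 1.
  m_2 = 29*1 - 24 = 5, d_2 = (605 - 5^2)/29 = 580/29 = 20, a_2 = floor((24 + 5)/20) = 1.
  m_3 = 20*1 - 5 = 15, d_3 = (605 - 15^2)/20 = 380/20 = 19, a_3 = floor((24 + 15)/19) = 2.
  m_4 = 19*2 - 15 = 23, d_4 = (605 - 23^2)/19 = 76/19 = 4, a_4 = floor((24 + 23)/4) = 11.
  m_5 = 4*11 - 23 = 21, d_5 = (605 - 21^2)/4 = 164/4 = 41, a_5 = floor((24 + 21)/41) = 1.
  m_6 = 41*1 - 21 = 20, d_6 = (605 - 20^2)/41 = 205/41 = 5, a_6 = floor((24 + 20)/5) = 8.
  m_7 = 5*8 - 20 = 20, d_7 = (605 - 20^2)/5 = 205/5 = 41, a_7 = floor((24 + 20)/41) = 1.
  m_8 = 41*1 - 20 = 21, d_8 = (605 - 21^2)/41 = 164/41 = 4, a_8 = floor((24 + 21)/4) = 11.
  m_9 = 4*11 - 21 = 23, d_9 = (605 - 23^2)/4 = 76/4 = 19, a_9 = floor((24 + 23)/19) = 2.
  m_10 = 19*2 - 23 = 15, d_10 = (605 - 15^2)/19 = 380/19 = 20, a_10 = floor((24 + 15)/20) = 1.
  m_11 = 20*1 - 15 = 5, d_11 = (605 - 5^2)/20 = 580/20 = 29, a_11 = floor((24 + 5)/29) = 1.
  m_12 = 29*1 - 5 = 24, d_12 = (605 - 24^2)/29 = 29/29 = 1, a_12 = floor((24 + 24)/1) = 48.
  m_13 = 1*48 - 24 = 24, d_13 = (605 - 24^2)/1 = 29/1 = 29: (m_13, d_13) = (m_1, d_1) = (24, 29), so from here the quotients repeat a_1, ..., a_12; the period length is 12.
Hence the expansion of sqrt(605) is a_0 = 24 followed by the repeating block 1, 1, 2, 11, 1, 8, 1, 11, 2, 1, 1, 48 (period 12).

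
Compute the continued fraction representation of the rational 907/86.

Run the Euclidean algorithm on 907 and 86; the successive quotients are the partial quotients a_0, a_1, ... (each step inverts the fractional part left over by the previous one):
  907 = 10*86 + 47, so a_0 = 10.
  86 = 1*47 + 39, so a_1 = 1.
  47 = 1*39 + 8, so a_2 = 1.
  39 = 4*8 + 7, so a_3 = 4.
  8 = 1*7 + 1, so a_4 = 1.
  7 = 7*1 + 0, so a_5 = 7.
The remainder reaches 0 after 6 divisions, so the expansion has 6 partial quotients, read off in order.

[10; 1, 1, 4, 1, 7]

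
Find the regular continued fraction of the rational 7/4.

Run the Euclidean algorithm on 7 and 4; the successive quotients are the partial quotients a_0, a_1, ... (each step inverts the fractional part left over by the previous one):
  7 = 1*4 + 3, so a_0 = 1.
  4 = 1*3 + 1, so a_1 = 1.
  3 = 3*1 + 0, so a_2 = 3.
The remainder reaches 0 after 3 divisions, so the expansion has 3 partial quotients, read off in order.

[1; 1, 3]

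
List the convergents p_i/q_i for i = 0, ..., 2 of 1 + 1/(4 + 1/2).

Using the convergent recurrence p_i = a_i*p_{i-1} + p_{i-2}, q_i = a_i*q_{i-1} + q_{i-2} with p_{-2}=0, p_{-1}=1, q_{-2}=1, q_{-1}=0:
  i=0: a_0=1, p_0 = 1*1 + 0 = 1, q_0 = 1*0 + 1 = 1.
  i=1: a_1=4, p_1 = 4*1 + 1 = 5, q_1 = 4*1 + 0 = 4.
  i=2: a_2=2, p_2 = 2*5 + 1 = 11, q_2 = 2*4 + 1 = 9.

1/1, 5/4, 11/9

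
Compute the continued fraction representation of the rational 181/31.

Run the Euclidean algorithm on 181 and 31; the successive quotients are the partial quotients a_0, a_1, ... (each step inverts the fractional part left over by the previous one):
  181 = 5*31 + 26, so a_0 = 5.
  31 = 1*26 + 5, so a_1 = 1.
  26 = 5*5 + 1, so a_2 = 5.
  5 = 5*1 + 0, so a_3 = 5.
The remainder reaches 0 after 4 divisions, so the expansion has 4 partial quotients, read off in order.

[5; 1, 5, 5]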